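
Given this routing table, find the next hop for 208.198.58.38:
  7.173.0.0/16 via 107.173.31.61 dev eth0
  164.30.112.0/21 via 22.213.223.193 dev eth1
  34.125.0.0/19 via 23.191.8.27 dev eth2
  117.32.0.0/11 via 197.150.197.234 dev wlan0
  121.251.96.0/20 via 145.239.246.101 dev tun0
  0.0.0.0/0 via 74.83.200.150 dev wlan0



Longest prefix match for 208.198.58.38:
  /16 7.173.0.0: no
  /21 164.30.112.0: no
  /19 34.125.0.0: no
  /11 117.32.0.0: no
  /20 121.251.96.0: no
  /0 0.0.0.0: MATCH
Selected: next-hop 74.83.200.150 via wlan0 (matched /0)


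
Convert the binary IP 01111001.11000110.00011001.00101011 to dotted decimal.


01111001 = 121
11000110 = 198
00011001 = 25
00101011 = 43
IP: 121.198.25.43


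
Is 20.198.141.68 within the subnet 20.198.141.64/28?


Subnet network: 20.198.141.64
Test IP AND mask: 20.198.141.64
Yes, 20.198.141.68 is in 20.198.141.64/28


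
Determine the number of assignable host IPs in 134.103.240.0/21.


Host bits = 32 - 21 = 11
Total addresses = 2^11 = 2048
Usable = total - 2 (network and broadcast)
Usable hosts: 2046


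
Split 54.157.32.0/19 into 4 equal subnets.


New prefix = 19 + 2 = 21
Each subnet has 2048 addresses
  54.157.32.0/21
  54.157.40.0/21
  54.157.48.0/21
  54.157.56.0/21
Subnets: 54.157.32.0/21, 54.157.40.0/21, 54.157.48.0/21, 54.157.56.0/21


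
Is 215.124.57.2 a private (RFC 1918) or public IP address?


RFC 1918 private ranges:
  10.0.0.0/8 (10.0.0.0 - 10.255.255.255)
  172.16.0.0/12 (172.16.0.0 - 172.31.255.255)
  192.168.0.0/16 (192.168.0.0 - 192.168.255.255)
Public (not in any RFC 1918 range)


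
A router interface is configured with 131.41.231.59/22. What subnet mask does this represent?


/22 means 22 network bits, 10 host bits
Binary: 11111111111111111111110000000000
Mask: 255.255.252.0


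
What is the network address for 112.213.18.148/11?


IP:   01110000.11010101.00010010.10010100
Mask: 11111111.11100000.00000000.00000000
AND operation:
Net:  01110000.11000000.00000000.00000000
Network: 112.192.0.0/11


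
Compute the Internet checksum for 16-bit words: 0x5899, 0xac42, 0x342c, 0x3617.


Sum all words (with carry folding):
+ 0x5899 = 0x5899
+ 0xac42 = 0x04dc
+ 0x342c = 0x3908
+ 0x3617 = 0x6f1f
One's complement: ~0x6f1f
Checksum = 0x90e0


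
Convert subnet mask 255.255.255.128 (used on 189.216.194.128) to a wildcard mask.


Subnet mask: 255.255.255.128
Wildcard = 255.255.255.255 - subnet mask
255 - 255 = 0
255 - 255 = 0
255 - 255 = 0
255 - 128 = 127
Wildcard: 0.0.0.127


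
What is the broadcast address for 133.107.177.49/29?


Network: 133.107.177.48/29
Host bits = 3
Set all host bits to 1:
Broadcast: 133.107.177.55


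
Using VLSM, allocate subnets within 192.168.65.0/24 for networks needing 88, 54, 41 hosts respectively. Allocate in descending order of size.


88 hosts -> /25 (126 usable): 192.168.65.0/25
54 hosts -> /26 (62 usable): 192.168.65.128/26
41 hosts -> /26 (62 usable): 192.168.65.192/26
Allocation: 192.168.65.0/25 (88 hosts, 126 usable); 192.168.65.128/26 (54 hosts, 62 usable); 192.168.65.192/26 (41 hosts, 62 usable)


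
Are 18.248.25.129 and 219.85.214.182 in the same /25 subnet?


Mask: 255.255.255.128
18.248.25.129 AND mask = 18.248.25.128
219.85.214.182 AND mask = 219.85.214.128
No, different subnets (18.248.25.128 vs 219.85.214.128)


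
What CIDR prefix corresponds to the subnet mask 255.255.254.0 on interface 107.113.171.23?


Binary: 11111111.11111111.11111110.00000000
Count leading 1s
Prefix: /23


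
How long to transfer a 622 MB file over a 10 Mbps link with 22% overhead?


Effective throughput = 10 * (1 - 22/100) = 7.8 Mbps
File size in Mb = 622 * 8 = 4976 Mb
Time = 4976 / 7.8
Time = 637.9487 seconds


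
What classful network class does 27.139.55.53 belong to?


First octet: 27
Binary: 00011011
0xxxxxxx -> Class A (1-126)
Class A, default mask 255.0.0.0 (/8)


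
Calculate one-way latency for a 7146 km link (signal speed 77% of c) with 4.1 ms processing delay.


Speed = 0.77 * 3e5 km/s = 231000 km/s
Propagation delay = 7146 / 231000 = 0.0309 s = 30.9351 ms
Processing delay = 4.1 ms
Total one-way latency = 35.0351 ms


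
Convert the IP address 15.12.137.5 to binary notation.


15 = 00001111
12 = 00001100
137 = 10001001
5 = 00000101
Binary: 00001111.00001100.10001001.00000101


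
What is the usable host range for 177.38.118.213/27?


Network: 177.38.118.192
Broadcast: 177.38.118.223
First usable = network + 1
Last usable = broadcast - 1
Range: 177.38.118.193 to 177.38.118.222


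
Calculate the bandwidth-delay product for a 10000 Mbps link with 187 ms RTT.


BDP = bandwidth * RTT
= 10000 Mbps * 187 ms
= 10000 * 1e6 * 187 / 1000 bits
= 1870000000 bits
= 233750000 bytes
= 228271.4844 KB
BDP = 1870000000 bits (233750000 bytes)


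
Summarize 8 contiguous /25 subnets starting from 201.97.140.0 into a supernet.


Original prefix: /25
Number of subnets: 8 = 2^3
New prefix = 25 - 3 = 22
Supernet: 201.97.140.0/22


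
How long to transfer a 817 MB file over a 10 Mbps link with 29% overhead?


Effective throughput = 10 * (1 - 29/100) = 7.1 Mbps
File size in Mb = 817 * 8 = 6536 Mb
Time = 6536 / 7.1
Time = 920.5634 seconds


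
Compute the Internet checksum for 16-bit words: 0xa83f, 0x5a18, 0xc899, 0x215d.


Sum all words (with carry folding):
+ 0xa83f = 0xa83f
+ 0x5a18 = 0x0258
+ 0xc899 = 0xcaf1
+ 0x215d = 0xec4e
One's complement: ~0xec4e
Checksum = 0x13b1


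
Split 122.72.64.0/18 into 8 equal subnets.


New prefix = 18 + 3 = 21
Each subnet has 2048 addresses
  122.72.64.0/21
  122.72.72.0/21
  122.72.80.0/21
  122.72.88.0/21
  122.72.96.0/21
  122.72.104.0/21
  122.72.112.0/21
  122.72.120.0/21
Subnets: 122.72.64.0/21, 122.72.72.0/21, 122.72.80.0/21, 122.72.88.0/21, 122.72.96.0/21, 122.72.104.0/21, 122.72.112.0/21, 122.72.120.0/21


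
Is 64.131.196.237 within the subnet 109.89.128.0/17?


Subnet network: 109.89.128.0
Test IP AND mask: 64.131.128.0
No, 64.131.196.237 is not in 109.89.128.0/17


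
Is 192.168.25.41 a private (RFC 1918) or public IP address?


RFC 1918 private ranges:
  10.0.0.0/8 (10.0.0.0 - 10.255.255.255)
  172.16.0.0/12 (172.16.0.0 - 172.31.255.255)
  192.168.0.0/16 (192.168.0.0 - 192.168.255.255)
Private (in 192.168.0.0/16)


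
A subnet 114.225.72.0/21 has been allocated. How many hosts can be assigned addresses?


Host bits = 32 - 21 = 11
Total addresses = 2^11 = 2048
Usable = total - 2 (network and broadcast)
Usable hosts: 2046


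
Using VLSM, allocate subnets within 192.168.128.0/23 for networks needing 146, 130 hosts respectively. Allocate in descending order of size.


146 hosts -> /24 (254 usable): 192.168.128.0/24
130 hosts -> /24 (254 usable): 192.168.129.0/24
Allocation: 192.168.128.0/24 (146 hosts, 254 usable); 192.168.129.0/24 (130 hosts, 254 usable)


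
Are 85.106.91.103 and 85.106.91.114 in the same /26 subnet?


Mask: 255.255.255.192
85.106.91.103 AND mask = 85.106.91.64
85.106.91.114 AND mask = 85.106.91.64
Yes, same subnet (85.106.91.64)


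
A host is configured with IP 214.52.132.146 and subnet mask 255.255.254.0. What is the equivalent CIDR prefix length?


Binary: 11111111.11111111.11111110.00000000
Count leading 1s
Prefix: /23


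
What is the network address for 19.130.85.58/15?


IP:   00010011.10000010.01010101.00111010
Mask: 11111111.11111110.00000000.00000000
AND operation:
Net:  00010011.10000010.00000000.00000000
Network: 19.130.0.0/15


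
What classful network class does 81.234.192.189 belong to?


First octet: 81
Binary: 01010001
0xxxxxxx -> Class A (1-126)
Class A, default mask 255.0.0.0 (/8)


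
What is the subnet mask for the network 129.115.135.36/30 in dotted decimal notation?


/30 means 30 network bits, 2 host bits
Binary: 11111111111111111111111111111100
Mask: 255.255.255.252


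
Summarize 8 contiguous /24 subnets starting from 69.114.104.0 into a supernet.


Original prefix: /24
Number of subnets: 8 = 2^3
New prefix = 24 - 3 = 21
Supernet: 69.114.104.0/21


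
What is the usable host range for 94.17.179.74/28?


Network: 94.17.179.64
Broadcast: 94.17.179.79
First usable = network + 1
Last usable = broadcast - 1
Range: 94.17.179.65 to 94.17.179.78


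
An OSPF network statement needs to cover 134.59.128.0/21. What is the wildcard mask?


Subnet mask: 255.255.248.0
Wildcard = 255.255.255.255 - subnet mask
255 - 255 = 0
255 - 255 = 0
255 - 248 = 7
255 - 0 = 255
Wildcard: 0.0.7.255


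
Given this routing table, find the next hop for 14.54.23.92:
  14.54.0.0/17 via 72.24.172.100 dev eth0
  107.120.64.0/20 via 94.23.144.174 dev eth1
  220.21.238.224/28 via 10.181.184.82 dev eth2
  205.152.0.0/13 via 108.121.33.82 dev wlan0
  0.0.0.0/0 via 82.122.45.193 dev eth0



Longest prefix match for 14.54.23.92:
  /17 14.54.0.0: MATCH
  /20 107.120.64.0: no
  /28 220.21.238.224: no
  /13 205.152.0.0: no
  /0 0.0.0.0: MATCH
Selected: next-hop 72.24.172.100 via eth0 (matched /17)


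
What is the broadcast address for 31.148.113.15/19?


Network: 31.148.96.0/19
Host bits = 13
Set all host bits to 1:
Broadcast: 31.148.127.255


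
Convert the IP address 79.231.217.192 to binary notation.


79 = 01001111
231 = 11100111
217 = 11011001
192 = 11000000
Binary: 01001111.11100111.11011001.11000000


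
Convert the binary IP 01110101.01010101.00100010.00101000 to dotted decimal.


01110101 = 117
01010101 = 85
00100010 = 34
00101000 = 40
IP: 117.85.34.40


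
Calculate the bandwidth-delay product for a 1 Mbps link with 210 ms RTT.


BDP = bandwidth * RTT
= 1 Mbps * 210 ms
= 1 * 1e6 * 210 / 1000 bits
= 210000 bits
= 26250 bytes
= 25.6348 KB
BDP = 210000 bits (26250 bytes)


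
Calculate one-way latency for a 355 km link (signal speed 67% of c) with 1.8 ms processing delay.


Speed = 0.67 * 3e5 km/s = 201000 km/s
Propagation delay = 355 / 201000 = 0.0018 s = 1.7662 ms
Processing delay = 1.8 ms
Total one-way latency = 3.5662 ms


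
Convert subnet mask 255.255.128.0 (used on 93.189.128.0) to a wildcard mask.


Subnet mask: 255.255.128.0
Wildcard = 255.255.255.255 - subnet mask
255 - 255 = 0
255 - 255 = 0
255 - 128 = 127
255 - 0 = 255
Wildcard: 0.0.127.255


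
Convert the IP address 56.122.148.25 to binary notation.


56 = 00111000
122 = 01111010
148 = 10010100
25 = 00011001
Binary: 00111000.01111010.10010100.00011001


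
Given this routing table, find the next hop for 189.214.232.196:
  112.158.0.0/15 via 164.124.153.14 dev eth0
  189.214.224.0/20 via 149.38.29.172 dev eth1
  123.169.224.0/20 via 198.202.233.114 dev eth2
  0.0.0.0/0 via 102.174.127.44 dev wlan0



Longest prefix match for 189.214.232.196:
  /15 112.158.0.0: no
  /20 189.214.224.0: MATCH
  /20 123.169.224.0: no
  /0 0.0.0.0: MATCH
Selected: next-hop 149.38.29.172 via eth1 (matched /20)


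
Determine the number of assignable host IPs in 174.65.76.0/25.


Host bits = 32 - 25 = 7
Total addresses = 2^7 = 128
Usable = total - 2 (network and broadcast)
Usable hosts: 126


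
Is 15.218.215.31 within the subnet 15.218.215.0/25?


Subnet network: 15.218.215.0
Test IP AND mask: 15.218.215.0
Yes, 15.218.215.31 is in 15.218.215.0/25


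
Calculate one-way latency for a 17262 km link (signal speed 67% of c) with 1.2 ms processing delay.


Speed = 0.67 * 3e5 km/s = 201000 km/s
Propagation delay = 17262 / 201000 = 0.0859 s = 85.8806 ms
Processing delay = 1.2 ms
Total one-way latency = 87.0806 ms


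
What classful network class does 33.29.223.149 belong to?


First octet: 33
Binary: 00100001
0xxxxxxx -> Class A (1-126)
Class A, default mask 255.0.0.0 (/8)


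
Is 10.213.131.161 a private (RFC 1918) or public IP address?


RFC 1918 private ranges:
  10.0.0.0/8 (10.0.0.0 - 10.255.255.255)
  172.16.0.0/12 (172.16.0.0 - 172.31.255.255)
  192.168.0.0/16 (192.168.0.0 - 192.168.255.255)
Private (in 10.0.0.0/8)


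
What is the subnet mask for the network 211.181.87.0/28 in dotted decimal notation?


/28 means 28 network bits, 4 host bits
Binary: 11111111111111111111111111110000
Mask: 255.255.255.240


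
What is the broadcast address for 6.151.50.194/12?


Network: 6.144.0.0/12
Host bits = 20
Set all host bits to 1:
Broadcast: 6.159.255.255


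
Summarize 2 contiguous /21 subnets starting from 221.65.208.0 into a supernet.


Original prefix: /21
Number of subnets: 2 = 2^1
New prefix = 21 - 1 = 20
Supernet: 221.65.208.0/20


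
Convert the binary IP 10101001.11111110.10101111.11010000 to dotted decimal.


10101001 = 169
11111110 = 254
10101111 = 175
11010000 = 208
IP: 169.254.175.208


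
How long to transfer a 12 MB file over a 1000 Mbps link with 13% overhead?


Effective throughput = 1000 * (1 - 13/100) = 870 Mbps
File size in Mb = 12 * 8 = 96 Mb
Time = 96 / 870
Time = 0.1103 seconds


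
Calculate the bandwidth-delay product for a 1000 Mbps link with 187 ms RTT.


BDP = bandwidth * RTT
= 1000 Mbps * 187 ms
= 1000 * 1e6 * 187 / 1000 bits
= 187000000 bits
= 23375000 bytes
= 22827.1484 KB
BDP = 187000000 bits (23375000 bytes)


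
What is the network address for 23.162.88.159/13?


IP:   00010111.10100010.01011000.10011111
Mask: 11111111.11111000.00000000.00000000
AND operation:
Net:  00010111.10100000.00000000.00000000
Network: 23.160.0.0/13


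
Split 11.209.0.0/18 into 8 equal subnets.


New prefix = 18 + 3 = 21
Each subnet has 2048 addresses
  11.209.0.0/21
  11.209.8.0/21
  11.209.16.0/21
  11.209.24.0/21
  11.209.32.0/21
  11.209.40.0/21
  11.209.48.0/21
  11.209.56.0/21
Subnets: 11.209.0.0/21, 11.209.8.0/21, 11.209.16.0/21, 11.209.24.0/21, 11.209.32.0/21, 11.209.40.0/21, 11.209.48.0/21, 11.209.56.0/21


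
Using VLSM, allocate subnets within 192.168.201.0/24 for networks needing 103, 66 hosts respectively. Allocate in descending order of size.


103 hosts -> /25 (126 usable): 192.168.201.0/25
66 hosts -> /25 (126 usable): 192.168.201.128/25
Allocation: 192.168.201.0/25 (103 hosts, 126 usable); 192.168.201.128/25 (66 hosts, 126 usable)


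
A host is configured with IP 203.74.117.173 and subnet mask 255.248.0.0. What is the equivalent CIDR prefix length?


Binary: 11111111.11111000.00000000.00000000
Count leading 1s
Prefix: /13


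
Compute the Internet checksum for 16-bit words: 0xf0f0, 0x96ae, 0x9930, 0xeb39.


Sum all words (with carry folding):
+ 0xf0f0 = 0xf0f0
+ 0x96ae = 0x879f
+ 0x9930 = 0x20d0
+ 0xeb39 = 0x0c0a
One's complement: ~0x0c0a
Checksum = 0xf3f5


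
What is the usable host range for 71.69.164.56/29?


Network: 71.69.164.56
Broadcast: 71.69.164.63
First usable = network + 1
Last usable = broadcast - 1
Range: 71.69.164.57 to 71.69.164.62


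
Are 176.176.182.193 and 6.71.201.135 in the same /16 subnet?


Mask: 255.255.0.0
176.176.182.193 AND mask = 176.176.0.0
6.71.201.135 AND mask = 6.71.0.0
No, different subnets (176.176.0.0 vs 6.71.0.0)


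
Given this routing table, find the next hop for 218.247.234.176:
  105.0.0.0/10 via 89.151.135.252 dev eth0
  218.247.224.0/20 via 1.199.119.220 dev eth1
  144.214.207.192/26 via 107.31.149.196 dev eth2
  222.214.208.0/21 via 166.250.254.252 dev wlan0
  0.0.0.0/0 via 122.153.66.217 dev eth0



Longest prefix match for 218.247.234.176:
  /10 105.0.0.0: no
  /20 218.247.224.0: MATCH
  /26 144.214.207.192: no
  /21 222.214.208.0: no
  /0 0.0.0.0: MATCH
Selected: next-hop 1.199.119.220 via eth1 (matched /20)


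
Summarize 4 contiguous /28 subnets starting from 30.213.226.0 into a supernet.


Original prefix: /28
Number of subnets: 4 = 2^2
New prefix = 28 - 2 = 26
Supernet: 30.213.226.0/26


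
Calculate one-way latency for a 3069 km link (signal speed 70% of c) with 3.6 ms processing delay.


Speed = 0.7 * 3e5 km/s = 210000 km/s
Propagation delay = 3069 / 210000 = 0.0146 s = 14.6143 ms
Processing delay = 3.6 ms
Total one-way latency = 18.2143 ms


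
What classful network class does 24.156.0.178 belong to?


First octet: 24
Binary: 00011000
0xxxxxxx -> Class A (1-126)
Class A, default mask 255.0.0.0 (/8)


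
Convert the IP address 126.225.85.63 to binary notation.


126 = 01111110
225 = 11100001
85 = 01010101
63 = 00111111
Binary: 01111110.11100001.01010101.00111111


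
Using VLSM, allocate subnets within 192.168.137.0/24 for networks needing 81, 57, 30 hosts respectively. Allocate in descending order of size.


81 hosts -> /25 (126 usable): 192.168.137.0/25
57 hosts -> /26 (62 usable): 192.168.137.128/26
30 hosts -> /27 (30 usable): 192.168.137.192/27
Allocation: 192.168.137.0/25 (81 hosts, 126 usable); 192.168.137.128/26 (57 hosts, 62 usable); 192.168.137.192/27 (30 hosts, 30 usable)


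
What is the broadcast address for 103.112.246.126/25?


Network: 103.112.246.0/25
Host bits = 7
Set all host bits to 1:
Broadcast: 103.112.246.127


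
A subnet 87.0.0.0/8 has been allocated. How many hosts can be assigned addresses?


Host bits = 32 - 8 = 24
Total addresses = 2^24 = 16777216
Usable = total - 2 (network and broadcast)
Usable hosts: 16777214


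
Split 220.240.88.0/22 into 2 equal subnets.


New prefix = 22 + 1 = 23
Each subnet has 512 addresses
  220.240.88.0/23
  220.240.90.0/23
Subnets: 220.240.88.0/23, 220.240.90.0/23


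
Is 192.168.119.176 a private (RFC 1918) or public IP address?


RFC 1918 private ranges:
  10.0.0.0/8 (10.0.0.0 - 10.255.255.255)
  172.16.0.0/12 (172.16.0.0 - 172.31.255.255)
  192.168.0.0/16 (192.168.0.0 - 192.168.255.255)
Private (in 192.168.0.0/16)


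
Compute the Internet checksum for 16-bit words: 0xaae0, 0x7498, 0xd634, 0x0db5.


Sum all words (with carry folding):
+ 0xaae0 = 0xaae0
+ 0x7498 = 0x1f79
+ 0xd634 = 0xf5ad
+ 0x0db5 = 0x0363
One's complement: ~0x0363
Checksum = 0xfc9c


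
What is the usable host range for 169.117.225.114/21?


Network: 169.117.224.0
Broadcast: 169.117.231.255
First usable = network + 1
Last usable = broadcast - 1
Range: 169.117.224.1 to 169.117.231.254


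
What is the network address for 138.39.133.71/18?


IP:   10001010.00100111.10000101.01000111
Mask: 11111111.11111111.11000000.00000000
AND operation:
Net:  10001010.00100111.10000000.00000000
Network: 138.39.128.0/18


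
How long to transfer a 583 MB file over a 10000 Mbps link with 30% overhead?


Effective throughput = 10000 * (1 - 30/100) = 7000 Mbps
File size in Mb = 583 * 8 = 4664 Mb
Time = 4664 / 7000
Time = 0.6663 seconds


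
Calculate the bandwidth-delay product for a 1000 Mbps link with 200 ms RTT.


BDP = bandwidth * RTT
= 1000 Mbps * 200 ms
= 1000 * 1e6 * 200 / 1000 bits
= 200000000 bits
= 25000000 bytes
= 24414.0625 KB
BDP = 200000000 bits (25000000 bytes)


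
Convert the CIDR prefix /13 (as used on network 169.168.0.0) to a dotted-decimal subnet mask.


/13 means 13 network bits, 19 host bits
Binary: 11111111111110000000000000000000
Mask: 255.248.0.0


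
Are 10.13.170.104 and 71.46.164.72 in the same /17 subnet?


Mask: 255.255.128.0
10.13.170.104 AND mask = 10.13.128.0
71.46.164.72 AND mask = 71.46.128.0
No, different subnets (10.13.128.0 vs 71.46.128.0)


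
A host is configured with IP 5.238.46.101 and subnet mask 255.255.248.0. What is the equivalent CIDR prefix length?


Binary: 11111111.11111111.11111000.00000000
Count leading 1s
Prefix: /21


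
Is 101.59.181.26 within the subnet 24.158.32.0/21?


Subnet network: 24.158.32.0
Test IP AND mask: 101.59.176.0
No, 101.59.181.26 is not in 24.158.32.0/21


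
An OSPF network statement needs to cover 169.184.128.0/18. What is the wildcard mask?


Subnet mask: 255.255.192.0
Wildcard = 255.255.255.255 - subnet mask
255 - 255 = 0
255 - 255 = 0
255 - 192 = 63
255 - 0 = 255
Wildcard: 0.0.63.255


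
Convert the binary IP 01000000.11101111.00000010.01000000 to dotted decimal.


01000000 = 64
11101111 = 239
00000010 = 2
01000000 = 64
IP: 64.239.2.64


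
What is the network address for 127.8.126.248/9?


IP:   01111111.00001000.01111110.11111000
Mask: 11111111.10000000.00000000.00000000
AND operation:
Net:  01111111.00000000.00000000.00000000
Network: 127.0.0.0/9


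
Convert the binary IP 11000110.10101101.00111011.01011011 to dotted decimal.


11000110 = 198
10101101 = 173
00111011 = 59
01011011 = 91
IP: 198.173.59.91


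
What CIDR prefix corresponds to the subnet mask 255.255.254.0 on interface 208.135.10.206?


Binary: 11111111.11111111.11111110.00000000
Count leading 1s
Prefix: /23


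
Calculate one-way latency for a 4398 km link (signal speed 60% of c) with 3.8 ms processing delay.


Speed = 0.6 * 3e5 km/s = 180000 km/s
Propagation delay = 4398 / 180000 = 0.0244 s = 24.4333 ms
Processing delay = 3.8 ms
Total one-way latency = 28.2333 ms


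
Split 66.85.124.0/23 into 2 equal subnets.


New prefix = 23 + 1 = 24
Each subnet has 256 addresses
  66.85.124.0/24
  66.85.125.0/24
Subnets: 66.85.124.0/24, 66.85.125.0/24


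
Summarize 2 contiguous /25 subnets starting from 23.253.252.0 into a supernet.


Original prefix: /25
Number of subnets: 2 = 2^1
New prefix = 25 - 1 = 24
Supernet: 23.253.252.0/24


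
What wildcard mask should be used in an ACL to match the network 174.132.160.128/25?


Subnet mask: 255.255.255.128
Wildcard = 255.255.255.255 - subnet mask
255 - 255 = 0
255 - 255 = 0
255 - 255 = 0
255 - 128 = 127
Wildcard: 0.0.0.127


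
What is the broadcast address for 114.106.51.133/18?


Network: 114.106.0.0/18
Host bits = 14
Set all host bits to 1:
Broadcast: 114.106.63.255


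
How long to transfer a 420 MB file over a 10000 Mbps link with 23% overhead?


Effective throughput = 10000 * (1 - 23/100) = 7700 Mbps
File size in Mb = 420 * 8 = 3360 Mb
Time = 3360 / 7700
Time = 0.4364 seconds


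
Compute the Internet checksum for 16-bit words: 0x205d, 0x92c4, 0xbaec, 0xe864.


Sum all words (with carry folding):
+ 0x205d = 0x205d
+ 0x92c4 = 0xb321
+ 0xbaec = 0x6e0e
+ 0xe864 = 0x5673
One's complement: ~0x5673
Checksum = 0xa98c


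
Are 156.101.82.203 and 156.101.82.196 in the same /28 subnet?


Mask: 255.255.255.240
156.101.82.203 AND mask = 156.101.82.192
156.101.82.196 AND mask = 156.101.82.192
Yes, same subnet (156.101.82.192)


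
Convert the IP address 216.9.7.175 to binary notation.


216 = 11011000
9 = 00001001
7 = 00000111
175 = 10101111
Binary: 11011000.00001001.00000111.10101111


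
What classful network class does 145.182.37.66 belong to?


First octet: 145
Binary: 10010001
10xxxxxx -> Class B (128-191)
Class B, default mask 255.255.0.0 (/16)


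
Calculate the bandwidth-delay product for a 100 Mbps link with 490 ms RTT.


BDP = bandwidth * RTT
= 100 Mbps * 490 ms
= 100 * 1e6 * 490 / 1000 bits
= 49000000 bits
= 6125000 bytes
= 5981.4453 KB
BDP = 49000000 bits (6125000 bytes)


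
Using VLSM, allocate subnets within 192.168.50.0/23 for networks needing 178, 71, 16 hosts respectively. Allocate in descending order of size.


178 hosts -> /24 (254 usable): 192.168.50.0/24
71 hosts -> /25 (126 usable): 192.168.51.0/25
16 hosts -> /27 (30 usable): 192.168.51.128/27
Allocation: 192.168.50.0/24 (178 hosts, 254 usable); 192.168.51.0/25 (71 hosts, 126 usable); 192.168.51.128/27 (16 hosts, 30 usable)


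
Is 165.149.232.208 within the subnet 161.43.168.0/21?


Subnet network: 161.43.168.0
Test IP AND mask: 165.149.232.0
No, 165.149.232.208 is not in 161.43.168.0/21


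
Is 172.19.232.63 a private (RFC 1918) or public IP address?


RFC 1918 private ranges:
  10.0.0.0/8 (10.0.0.0 - 10.255.255.255)
  172.16.0.0/12 (172.16.0.0 - 172.31.255.255)
  192.168.0.0/16 (192.168.0.0 - 192.168.255.255)
Private (in 172.16.0.0/12)


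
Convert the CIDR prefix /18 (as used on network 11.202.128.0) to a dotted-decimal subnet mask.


/18 means 18 network bits, 14 host bits
Binary: 11111111111111111100000000000000
Mask: 255.255.192.0


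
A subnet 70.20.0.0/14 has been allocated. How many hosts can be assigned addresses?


Host bits = 32 - 14 = 18
Total addresses = 2^18 = 262144
Usable = total - 2 (network and broadcast)
Usable hosts: 262142


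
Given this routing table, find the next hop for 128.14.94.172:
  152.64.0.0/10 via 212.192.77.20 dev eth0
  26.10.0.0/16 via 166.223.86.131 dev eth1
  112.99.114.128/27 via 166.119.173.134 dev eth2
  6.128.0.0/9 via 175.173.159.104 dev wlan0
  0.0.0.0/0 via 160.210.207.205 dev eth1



Longest prefix match for 128.14.94.172:
  /10 152.64.0.0: no
  /16 26.10.0.0: no
  /27 112.99.114.128: no
  /9 6.128.0.0: no
  /0 0.0.0.0: MATCH
Selected: next-hop 160.210.207.205 via eth1 (matched /0)


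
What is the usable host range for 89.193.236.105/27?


Network: 89.193.236.96
Broadcast: 89.193.236.127
First usable = network + 1
Last usable = broadcast - 1
Range: 89.193.236.97 to 89.193.236.126


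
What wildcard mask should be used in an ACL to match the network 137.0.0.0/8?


Subnet mask: 255.0.0.0
Wildcard = 255.255.255.255 - subnet mask
255 - 255 = 0
255 - 0 = 255
255 - 0 = 255
255 - 0 = 255
Wildcard: 0.255.255.255


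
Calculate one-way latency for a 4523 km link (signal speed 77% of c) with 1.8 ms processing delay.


Speed = 0.77 * 3e5 km/s = 231000 km/s
Propagation delay = 4523 / 231000 = 0.0196 s = 19.5801 ms
Processing delay = 1.8 ms
Total one-way latency = 21.3801 ms


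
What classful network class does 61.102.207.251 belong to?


First octet: 61
Binary: 00111101
0xxxxxxx -> Class A (1-126)
Class A, default mask 255.0.0.0 (/8)


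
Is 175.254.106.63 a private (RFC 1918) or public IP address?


RFC 1918 private ranges:
  10.0.0.0/8 (10.0.0.0 - 10.255.255.255)
  172.16.0.0/12 (172.16.0.0 - 172.31.255.255)
  192.168.0.0/16 (192.168.0.0 - 192.168.255.255)
Public (not in any RFC 1918 range)


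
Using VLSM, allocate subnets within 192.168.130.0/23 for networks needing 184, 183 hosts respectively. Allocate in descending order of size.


184 hosts -> /24 (254 usable): 192.168.130.0/24
183 hosts -> /24 (254 usable): 192.168.131.0/24
Allocation: 192.168.130.0/24 (184 hosts, 254 usable); 192.168.131.0/24 (183 hosts, 254 usable)


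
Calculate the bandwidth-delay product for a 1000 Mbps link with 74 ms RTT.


BDP = bandwidth * RTT
= 1000 Mbps * 74 ms
= 1000 * 1e6 * 74 / 1000 bits
= 74000000 bits
= 9250000 bytes
= 9033.2031 KB
BDP = 74000000 bits (9250000 bytes)


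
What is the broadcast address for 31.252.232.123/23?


Network: 31.252.232.0/23
Host bits = 9
Set all host bits to 1:
Broadcast: 31.252.233.255


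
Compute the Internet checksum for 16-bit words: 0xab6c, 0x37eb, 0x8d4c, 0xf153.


Sum all words (with carry folding):
+ 0xab6c = 0xab6c
+ 0x37eb = 0xe357
+ 0x8d4c = 0x70a4
+ 0xf153 = 0x61f8
One's complement: ~0x61f8
Checksum = 0x9e07


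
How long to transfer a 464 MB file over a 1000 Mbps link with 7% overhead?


Effective throughput = 1000 * (1 - 7/100) = 930.0 Mbps
File size in Mb = 464 * 8 = 3712 Mb
Time = 3712 / 930.0
Time = 3.9914 seconds


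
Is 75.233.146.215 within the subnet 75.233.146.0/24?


Subnet network: 75.233.146.0
Test IP AND mask: 75.233.146.0
Yes, 75.233.146.215 is in 75.233.146.0/24


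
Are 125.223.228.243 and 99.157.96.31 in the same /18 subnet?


Mask: 255.255.192.0
125.223.228.243 AND mask = 125.223.192.0
99.157.96.31 AND mask = 99.157.64.0
No, different subnets (125.223.192.0 vs 99.157.64.0)


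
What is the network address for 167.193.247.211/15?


IP:   10100111.11000001.11110111.11010011
Mask: 11111111.11111110.00000000.00000000
AND operation:
Net:  10100111.11000000.00000000.00000000
Network: 167.192.0.0/15


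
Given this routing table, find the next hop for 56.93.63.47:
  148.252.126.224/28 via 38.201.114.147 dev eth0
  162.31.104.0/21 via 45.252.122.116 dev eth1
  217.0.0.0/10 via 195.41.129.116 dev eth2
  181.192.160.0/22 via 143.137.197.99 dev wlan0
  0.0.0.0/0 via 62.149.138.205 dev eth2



Longest prefix match for 56.93.63.47:
  /28 148.252.126.224: no
  /21 162.31.104.0: no
  /10 217.0.0.0: no
  /22 181.192.160.0: no
  /0 0.0.0.0: MATCH
Selected: next-hop 62.149.138.205 via eth2 (matched /0)


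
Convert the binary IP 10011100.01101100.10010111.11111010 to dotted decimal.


10011100 = 156
01101100 = 108
10010111 = 151
11111010 = 250
IP: 156.108.151.250


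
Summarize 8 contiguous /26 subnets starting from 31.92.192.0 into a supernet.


Original prefix: /26
Number of subnets: 8 = 2^3
New prefix = 26 - 3 = 23
Supernet: 31.92.192.0/23


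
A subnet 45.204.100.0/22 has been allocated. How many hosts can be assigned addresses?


Host bits = 32 - 22 = 10
Total addresses = 2^10 = 1024
Usable = total - 2 (network and broadcast)
Usable hosts: 1022


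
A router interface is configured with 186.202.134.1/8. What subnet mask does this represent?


/8 means 8 network bits, 24 host bits
Binary: 11111111000000000000000000000000
Mask: 255.0.0.0


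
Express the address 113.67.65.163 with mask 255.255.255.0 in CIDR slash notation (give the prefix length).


Binary: 11111111.11111111.11111111.00000000
Count leading 1s
Prefix: /24


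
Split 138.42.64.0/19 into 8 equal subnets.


New prefix = 19 + 3 = 22
Each subnet has 1024 addresses
  138.42.64.0/22
  138.42.68.0/22
  138.42.72.0/22
  138.42.76.0/22
  138.42.80.0/22
  138.42.84.0/22
  138.42.88.0/22
  138.42.92.0/22
Subnets: 138.42.64.0/22, 138.42.68.0/22, 138.42.72.0/22, 138.42.76.0/22, 138.42.80.0/22, 138.42.84.0/22, 138.42.88.0/22, 138.42.92.0/22


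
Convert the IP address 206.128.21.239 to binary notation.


206 = 11001110
128 = 10000000
21 = 00010101
239 = 11101111
Binary: 11001110.10000000.00010101.11101111


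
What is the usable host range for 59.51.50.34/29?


Network: 59.51.50.32
Broadcast: 59.51.50.39
First usable = network + 1
Last usable = broadcast - 1
Range: 59.51.50.33 to 59.51.50.38


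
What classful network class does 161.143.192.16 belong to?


First octet: 161
Binary: 10100001
10xxxxxx -> Class B (128-191)
Class B, default mask 255.255.0.0 (/16)


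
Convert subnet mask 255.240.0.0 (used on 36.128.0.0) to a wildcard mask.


Subnet mask: 255.240.0.0
Wildcard = 255.255.255.255 - subnet mask
255 - 255 = 0
255 - 240 = 15
255 - 0 = 255
255 - 0 = 255
Wildcard: 0.15.255.255


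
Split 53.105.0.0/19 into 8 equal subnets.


New prefix = 19 + 3 = 22
Each subnet has 1024 addresses
  53.105.0.0/22
  53.105.4.0/22
  53.105.8.0/22
  53.105.12.0/22
  53.105.16.0/22
  53.105.20.0/22
  53.105.24.0/22
  53.105.28.0/22
Subnets: 53.105.0.0/22, 53.105.4.0/22, 53.105.8.0/22, 53.105.12.0/22, 53.105.16.0/22, 53.105.20.0/22, 53.105.24.0/22, 53.105.28.0/22


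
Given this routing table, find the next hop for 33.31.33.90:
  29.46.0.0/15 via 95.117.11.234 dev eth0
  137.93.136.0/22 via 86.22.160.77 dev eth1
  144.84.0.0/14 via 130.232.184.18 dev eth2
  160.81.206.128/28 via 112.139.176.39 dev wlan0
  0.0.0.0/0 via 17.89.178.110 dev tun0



Longest prefix match for 33.31.33.90:
  /15 29.46.0.0: no
  /22 137.93.136.0: no
  /14 144.84.0.0: no
  /28 160.81.206.128: no
  /0 0.0.0.0: MATCH
Selected: next-hop 17.89.178.110 via tun0 (matched /0)


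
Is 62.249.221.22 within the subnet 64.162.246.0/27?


Subnet network: 64.162.246.0
Test IP AND mask: 62.249.221.0
No, 62.249.221.22 is not in 64.162.246.0/27


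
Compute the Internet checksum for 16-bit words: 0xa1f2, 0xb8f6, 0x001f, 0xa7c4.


Sum all words (with carry folding):
+ 0xa1f2 = 0xa1f2
+ 0xb8f6 = 0x5ae9
+ 0x001f = 0x5b08
+ 0xa7c4 = 0x02cd
One's complement: ~0x02cd
Checksum = 0xfd32


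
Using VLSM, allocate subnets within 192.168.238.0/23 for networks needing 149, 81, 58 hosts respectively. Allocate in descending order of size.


149 hosts -> /24 (254 usable): 192.168.238.0/24
81 hosts -> /25 (126 usable): 192.168.239.0/25
58 hosts -> /26 (62 usable): 192.168.239.128/26
Allocation: 192.168.238.0/24 (149 hosts, 254 usable); 192.168.239.0/25 (81 hosts, 126 usable); 192.168.239.128/26 (58 hosts, 62 usable)


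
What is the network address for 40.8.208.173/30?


IP:   00101000.00001000.11010000.10101101
Mask: 11111111.11111111.11111111.11111100
AND operation:
Net:  00101000.00001000.11010000.10101100
Network: 40.8.208.172/30


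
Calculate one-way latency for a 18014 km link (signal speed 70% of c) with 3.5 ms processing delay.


Speed = 0.7 * 3e5 km/s = 210000 km/s
Propagation delay = 18014 / 210000 = 0.0858 s = 85.781 ms
Processing delay = 3.5 ms
Total one-way latency = 89.281 ms


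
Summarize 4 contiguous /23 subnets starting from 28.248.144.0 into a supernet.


Original prefix: /23
Number of subnets: 4 = 2^2
New prefix = 23 - 2 = 21
Supernet: 28.248.144.0/21


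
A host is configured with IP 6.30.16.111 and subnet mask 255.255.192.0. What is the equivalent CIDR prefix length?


Binary: 11111111.11111111.11000000.00000000
Count leading 1s
Prefix: /18


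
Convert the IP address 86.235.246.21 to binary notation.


86 = 01010110
235 = 11101011
246 = 11110110
21 = 00010101
Binary: 01010110.11101011.11110110.00010101


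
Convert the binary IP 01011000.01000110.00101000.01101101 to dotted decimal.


01011000 = 88
01000110 = 70
00101000 = 40
01101101 = 109
IP: 88.70.40.109


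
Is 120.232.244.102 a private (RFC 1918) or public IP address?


RFC 1918 private ranges:
  10.0.0.0/8 (10.0.0.0 - 10.255.255.255)
  172.16.0.0/12 (172.16.0.0 - 172.31.255.255)
  192.168.0.0/16 (192.168.0.0 - 192.168.255.255)
Public (not in any RFC 1918 range)


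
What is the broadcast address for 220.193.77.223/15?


Network: 220.192.0.0/15
Host bits = 17
Set all host bits to 1:
Broadcast: 220.193.255.255


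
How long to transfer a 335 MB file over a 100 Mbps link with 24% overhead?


Effective throughput = 100 * (1 - 24/100) = 76 Mbps
File size in Mb = 335 * 8 = 2680 Mb
Time = 2680 / 76
Time = 35.2632 seconds


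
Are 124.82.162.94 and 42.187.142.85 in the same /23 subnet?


Mask: 255.255.254.0
124.82.162.94 AND mask = 124.82.162.0
42.187.142.85 AND mask = 42.187.142.0
No, different subnets (124.82.162.0 vs 42.187.142.0)


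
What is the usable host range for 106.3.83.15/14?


Network: 106.0.0.0
Broadcast: 106.3.255.255
First usable = network + 1
Last usable = broadcast - 1
Range: 106.0.0.1 to 106.3.255.254


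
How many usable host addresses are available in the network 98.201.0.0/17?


Host bits = 32 - 17 = 15
Total addresses = 2^15 = 32768
Usable = total - 2 (network and broadcast)
Usable hosts: 32766


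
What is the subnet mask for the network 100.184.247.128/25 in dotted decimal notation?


/25 means 25 network bits, 7 host bits
Binary: 11111111111111111111111110000000
Mask: 255.255.255.128


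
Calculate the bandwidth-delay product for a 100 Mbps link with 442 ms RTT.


BDP = bandwidth * RTT
= 100 Mbps * 442 ms
= 100 * 1e6 * 442 / 1000 bits
= 44200000 bits
= 5525000 bytes
= 5395.5078 KB
BDP = 44200000 bits (5525000 bytes)


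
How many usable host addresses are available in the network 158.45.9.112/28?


Host bits = 32 - 28 = 4
Total addresses = 2^4 = 16
Usable = total - 2 (network and broadcast)
Usable hosts: 14


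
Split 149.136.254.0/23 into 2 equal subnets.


New prefix = 23 + 1 = 24
Each subnet has 256 addresses
  149.136.254.0/24
  149.136.255.0/24
Subnets: 149.136.254.0/24, 149.136.255.0/24


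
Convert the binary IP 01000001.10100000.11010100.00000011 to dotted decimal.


01000001 = 65
10100000 = 160
11010100 = 212
00000011 = 3
IP: 65.160.212.3


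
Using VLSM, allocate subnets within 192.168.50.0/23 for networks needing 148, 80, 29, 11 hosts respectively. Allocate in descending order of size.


148 hosts -> /24 (254 usable): 192.168.50.0/24
80 hosts -> /25 (126 usable): 192.168.51.0/25
29 hosts -> /27 (30 usable): 192.168.51.128/27
11 hosts -> /28 (14 usable): 192.168.51.160/28
Allocation: 192.168.50.0/24 (148 hosts, 254 usable); 192.168.51.0/25 (80 hosts, 126 usable); 192.168.51.128/27 (29 hosts, 30 usable); 192.168.51.160/28 (11 hosts, 14 usable)


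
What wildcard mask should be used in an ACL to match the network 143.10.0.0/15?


Subnet mask: 255.254.0.0
Wildcard = 255.255.255.255 - subnet mask
255 - 255 = 0
255 - 254 = 1
255 - 0 = 255
255 - 0 = 255
Wildcard: 0.1.255.255


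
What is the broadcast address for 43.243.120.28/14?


Network: 43.240.0.0/14
Host bits = 18
Set all host bits to 1:
Broadcast: 43.243.255.255


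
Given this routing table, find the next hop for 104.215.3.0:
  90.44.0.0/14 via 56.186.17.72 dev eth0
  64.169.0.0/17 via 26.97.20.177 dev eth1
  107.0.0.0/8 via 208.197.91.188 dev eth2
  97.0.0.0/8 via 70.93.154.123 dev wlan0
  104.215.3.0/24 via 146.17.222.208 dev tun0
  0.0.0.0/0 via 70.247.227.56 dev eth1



Longest prefix match for 104.215.3.0:
  /14 90.44.0.0: no
  /17 64.169.0.0: no
  /8 107.0.0.0: no
  /8 97.0.0.0: no
  /24 104.215.3.0: MATCH
  /0 0.0.0.0: MATCH
Selected: next-hop 146.17.222.208 via tun0 (matched /24)


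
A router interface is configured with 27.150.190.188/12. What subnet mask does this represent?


/12 means 12 network bits, 20 host bits
Binary: 11111111111100000000000000000000
Mask: 255.240.0.0


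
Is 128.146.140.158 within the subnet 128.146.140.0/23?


Subnet network: 128.146.140.0
Test IP AND mask: 128.146.140.0
Yes, 128.146.140.158 is in 128.146.140.0/23


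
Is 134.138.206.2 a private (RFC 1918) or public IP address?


RFC 1918 private ranges:
  10.0.0.0/8 (10.0.0.0 - 10.255.255.255)
  172.16.0.0/12 (172.16.0.0 - 172.31.255.255)
  192.168.0.0/16 (192.168.0.0 - 192.168.255.255)
Public (not in any RFC 1918 range)


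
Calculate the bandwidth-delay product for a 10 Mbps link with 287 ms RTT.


BDP = bandwidth * RTT
= 10 Mbps * 287 ms
= 10 * 1e6 * 287 / 1000 bits
= 2870000 bits
= 358750 bytes
= 350.3418 KB
BDP = 2870000 bits (358750 bytes)


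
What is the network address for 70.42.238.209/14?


IP:   01000110.00101010.11101110.11010001
Mask: 11111111.11111100.00000000.00000000
AND operation:
Net:  01000110.00101000.00000000.00000000
Network: 70.40.0.0/14


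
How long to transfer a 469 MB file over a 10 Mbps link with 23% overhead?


Effective throughput = 10 * (1 - 23/100) = 7.7 Mbps
File size in Mb = 469 * 8 = 3752 Mb
Time = 3752 / 7.7
Time = 487.2727 seconds


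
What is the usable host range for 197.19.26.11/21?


Network: 197.19.24.0
Broadcast: 197.19.31.255
First usable = network + 1
Last usable = broadcast - 1
Range: 197.19.24.1 to 197.19.31.254


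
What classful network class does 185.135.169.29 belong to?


First octet: 185
Binary: 10111001
10xxxxxx -> Class B (128-191)
Class B, default mask 255.255.0.0 (/16)


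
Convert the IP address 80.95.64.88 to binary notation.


80 = 01010000
95 = 01011111
64 = 01000000
88 = 01011000
Binary: 01010000.01011111.01000000.01011000


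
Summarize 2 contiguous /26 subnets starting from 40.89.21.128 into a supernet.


Original prefix: /26
Number of subnets: 2 = 2^1
New prefix = 26 - 1 = 25
Supernet: 40.89.21.128/25


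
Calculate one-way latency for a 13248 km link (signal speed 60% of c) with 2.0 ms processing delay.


Speed = 0.6 * 3e5 km/s = 180000 km/s
Propagation delay = 13248 / 180000 = 0.0736 s = 73.6 ms
Processing delay = 2.0 ms
Total one-way latency = 75.6 ms


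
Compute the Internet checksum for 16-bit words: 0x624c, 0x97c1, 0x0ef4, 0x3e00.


Sum all words (with carry folding):
+ 0x624c = 0x624c
+ 0x97c1 = 0xfa0d
+ 0x0ef4 = 0x0902
+ 0x3e00 = 0x4702
One's complement: ~0x4702
Checksum = 0xb8fd


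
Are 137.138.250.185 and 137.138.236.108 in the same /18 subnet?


Mask: 255.255.192.0
137.138.250.185 AND mask = 137.138.192.0
137.138.236.108 AND mask = 137.138.192.0
Yes, same subnet (137.138.192.0)


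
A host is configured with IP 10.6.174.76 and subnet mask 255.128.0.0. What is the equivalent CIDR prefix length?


Binary: 11111111.10000000.00000000.00000000
Count leading 1s
Prefix: /9


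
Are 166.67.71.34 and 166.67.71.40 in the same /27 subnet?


Mask: 255.255.255.224
166.67.71.34 AND mask = 166.67.71.32
166.67.71.40 AND mask = 166.67.71.32
Yes, same subnet (166.67.71.32)
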